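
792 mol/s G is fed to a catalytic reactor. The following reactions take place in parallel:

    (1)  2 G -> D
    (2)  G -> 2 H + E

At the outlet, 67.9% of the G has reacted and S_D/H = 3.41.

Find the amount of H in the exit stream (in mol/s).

73.5 mol/s

Conversion of G: G consumed = 0.679 × 792 = 537.8 mol/s = 2ξ₁ + 1ξ₂.
Selectivity: 1ξ₁ / (2ξ₂) = 3.41 → ξ₁ = 6.82 ξ₂.
Substitute: (2·6.82 + 1) ξ₂ = 537.8 → ξ₂ = 36.73 mol/s, ξ₁ = 250.5 mol/s.
Outlet amounts (n = n₀ + Σ ν·ξ):
  G: 792 − 2(250.5) − 1(36.73) = 254.2
  D: 0 + 1(250.5) = 250.5
  H: 0 + 2(36.73) = 73.47
  E: 0 + 1(36.73) = 36.73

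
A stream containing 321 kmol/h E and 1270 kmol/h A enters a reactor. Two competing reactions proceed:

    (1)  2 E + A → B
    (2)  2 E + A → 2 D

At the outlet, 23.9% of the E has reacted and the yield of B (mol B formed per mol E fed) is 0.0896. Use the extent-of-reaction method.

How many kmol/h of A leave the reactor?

1230 kmol/h

Yield of B: 1ξ₁ / 321 = 0.0896 → ξ₁ = 28.76 kmol/h.
Conversion of E: 2ξ₁ + 2ξ₂ = 0.239 × 321 = 76.72 → ξ₂ = 9.598 kmol/h.
Outlet amounts (n = n₀ + Σ ν·ξ):
  E: 321 − 2(28.76) − 2(9.598) = 244.3
  A: 1270 − 1(28.76) − 1(9.598) = 1232
  B: 0 + 1(28.76) = 28.76
  D: 0 + 2(9.598) = 19.2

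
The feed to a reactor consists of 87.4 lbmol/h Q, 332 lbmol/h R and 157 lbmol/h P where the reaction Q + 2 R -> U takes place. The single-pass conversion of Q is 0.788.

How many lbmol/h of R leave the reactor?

Q reacted = 0.788 × 87.4 = 68.87 lbmol/h; ν_Q = −1, so ξ = 68.87/1 = 68.87 lbmol/h.
Outlet amounts (n = n₀ + ν ξ):
  Q: 87.4 − 1(68.87) = 18.53
  R: 332 − 2(68.87) = 194.3
  U: 0 + 1(68.87) = 68.87
  P: 157 (inert)

194 lbmol/h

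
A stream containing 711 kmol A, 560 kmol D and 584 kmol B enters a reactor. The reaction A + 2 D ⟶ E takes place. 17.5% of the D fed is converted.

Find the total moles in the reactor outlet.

1760 kmol

D reacted = 0.175 × 560 = 98 kmol; ν_D = −2, so ξ = 98/2 = 49 kmol.
Outlet amounts (n = n₀ + ν ξ):
  A: 711 − 1(49) = 662
  D: 560 − 2(49) = 462
  E: 0 + 1(49) = 49
  B: 584 (inert)
Total out = 662 + 462 + 49 + 584 = 1757 kmol.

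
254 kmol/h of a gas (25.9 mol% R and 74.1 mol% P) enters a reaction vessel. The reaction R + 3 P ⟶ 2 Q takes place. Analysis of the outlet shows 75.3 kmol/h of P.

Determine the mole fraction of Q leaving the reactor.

0.421

For P: n = n₀ − 3ξ → 75.3 = 188.2 − 3ξ, giving ξ = 37.64 kmol/h.
Outlet amounts (n = n₀ + ν ξ):
  R: 65.79 − 1(37.64) = 28.15
  P: 188.2 − 3(37.64) = 75.3
  Q: 0 + 2(37.64) = 75.28
Total out = 178.7 kmol/h; y_Q = 75.28 / 178.7 = 0.4212.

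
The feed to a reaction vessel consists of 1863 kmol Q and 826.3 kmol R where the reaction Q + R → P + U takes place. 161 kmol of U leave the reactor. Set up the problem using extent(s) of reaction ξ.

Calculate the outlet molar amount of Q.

1700 kmol

For U: n = n₀ + 1ξ → 161 = 0 + 1ξ, giving ξ = 161 kmol.
Outlet amounts (n = n₀ + ν ξ):
  Q: 1863 − 1(161) = 1702
  R: 826.3 − 1(161) = 665.3
  P: 0 + 1(161) = 161
  U: 0 + 1(161) = 161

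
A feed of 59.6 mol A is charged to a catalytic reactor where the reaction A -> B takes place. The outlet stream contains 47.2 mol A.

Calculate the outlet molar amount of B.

12.4 mol

For A: n = n₀ − 1ξ → 47.2 = 59.6 − 1ξ, giving ξ = 12.4 mol.
Outlet amounts (n = n₀ + ν ξ):
  A: 59.6 − 1(12.4) = 47.2
  B: 0 + 1(12.4) = 12.4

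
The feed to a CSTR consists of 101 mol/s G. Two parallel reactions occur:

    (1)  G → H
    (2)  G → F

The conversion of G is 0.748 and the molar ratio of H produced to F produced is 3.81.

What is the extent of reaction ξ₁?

ξ₁ = 59.8 mol/s

Conversion of G: G consumed = 0.748 × 101 = 75.55 mol/s = 1ξ₁ + 1ξ₂.
Selectivity: 1ξ₁ / (1ξ₂) = 3.81 → ξ₁ = 3.81 ξ₂.
Substitute: (1·3.81 + 1) ξ₂ = 75.55 → ξ₂ = 15.71 mol/s, ξ₁ = 59.84 mol/s.
Outlet amounts (n = n₀ + Σ ν·ξ):
  G: 101 − 1(59.84) − 1(15.71) = 25.45
  H: 0 + 1(59.84) = 59.84
  F: 0 + 1(15.71) = 15.71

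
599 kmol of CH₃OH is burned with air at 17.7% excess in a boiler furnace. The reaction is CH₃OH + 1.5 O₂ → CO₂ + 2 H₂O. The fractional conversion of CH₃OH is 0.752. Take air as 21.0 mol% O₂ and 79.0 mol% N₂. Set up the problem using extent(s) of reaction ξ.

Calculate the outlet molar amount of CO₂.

450 kmol

Stoichiometric O₂ = 1.5 × 599 = 898.5 kmol; O₂ fed = 898.5 × 1.177 = 1058 kmol.
N₂ fed = 1058 × 79/21 = 3978 kmol.
Fuel reacted = 0.752 × 599 → ξ = 450.4 kmol.
Outlet (n = n₀ + ν ξ):
  CH₃OH: 599 − 1(450.4) = 148.6
  O₂: 1058 − 1.5(450.4) = 381.9
  N₂: 3978 (inert)
  CO₂: 0 + 1(450.4) = 450.4
  H₂O: 0 + 2(450.4) = 900.9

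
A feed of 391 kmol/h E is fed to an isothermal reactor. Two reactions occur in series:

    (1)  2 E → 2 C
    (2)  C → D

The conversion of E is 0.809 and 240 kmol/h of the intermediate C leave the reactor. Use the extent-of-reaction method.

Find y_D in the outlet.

Conversion of E: E consumed = 2ξ₁ = 0.809 × 391 → ξ₁ = 158.2 kmol/h.
C balance: n_C = 0 + 2ξ₁ − 1ξ₂ = 240 → ξ₂ = (2·158.2 − 240)/1 = 76.32 kmol/h.
Outlet amounts (n = n₀ + Σ ν·ξ):
  E: 391 − 2(158.2) = 74.68
  C: 0 + 2(158.2) − 1(76.32) = 240
  D: 0 + 1(76.32) = 76.32
Total out = 391 kmol/h; y_D = 76.32 / 391 = 0.1952.

0.195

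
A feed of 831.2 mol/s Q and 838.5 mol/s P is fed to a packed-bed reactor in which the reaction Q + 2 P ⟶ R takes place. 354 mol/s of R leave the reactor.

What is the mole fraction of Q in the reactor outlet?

0.496

For R: n = n₀ + 1ξ → 354 = 0 + 1ξ, giving ξ = 354 mol/s.
Outlet amounts (n = n₀ + ν ξ):
  Q: 831.2 − 1(354) = 477.2
  P: 838.5 − 2(354) = 130.5
  R: 0 + 1(354) = 354
Total out = 961.7 mol/s; y_Q = 477.2 / 961.7 = 0.4962.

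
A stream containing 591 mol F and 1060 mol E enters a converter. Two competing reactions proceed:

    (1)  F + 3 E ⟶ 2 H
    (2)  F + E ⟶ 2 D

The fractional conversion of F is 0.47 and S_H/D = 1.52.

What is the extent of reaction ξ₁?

Conversion of F: F consumed = 0.47 × 591 = 277.8 mol = 1ξ₁ + 1ξ₂.
Selectivity: 2ξ₁ / (2ξ₂) = 1.52 → ξ₁ = 1.52 ξ₂.
Substitute: (1·1.52 + 1) ξ₂ = 277.8 → ξ₂ = 110.2 mol, ξ₁ = 167.5 mol.
Outlet amounts (n = n₀ + Σ ν·ξ):
  F: 591 − 1(167.5) − 1(110.2) = 313.2
  E: 1060 − 3(167.5) − 1(110.2) = 447.1
  H: 0 + 2(167.5) = 335.1
  D: 0 + 2(110.2) = 220.5

ξ₁ = 168 mol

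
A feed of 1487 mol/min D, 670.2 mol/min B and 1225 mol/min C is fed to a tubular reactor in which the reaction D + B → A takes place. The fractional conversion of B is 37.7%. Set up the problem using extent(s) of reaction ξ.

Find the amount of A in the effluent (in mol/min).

253 mol/min

B reacted = 0.377 × 670.2 = 252.7 mol/min; ν_B = −1, so ξ = 252.7/1 = 252.7 mol/min.
Outlet amounts (n = n₀ + ν ξ):
  D: 1487 − 1(252.7) = 1234
  B: 670.2 − 1(252.7) = 417.5
  A: 0 + 1(252.7) = 252.7
  C: 1225 (inert)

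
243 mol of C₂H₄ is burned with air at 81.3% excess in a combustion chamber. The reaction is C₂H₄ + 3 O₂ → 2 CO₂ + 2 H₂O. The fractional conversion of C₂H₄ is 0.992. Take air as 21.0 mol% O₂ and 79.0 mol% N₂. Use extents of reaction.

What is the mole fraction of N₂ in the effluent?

0.761

Stoichiometric O₂ = 3 × 243 = 729 mol; O₂ fed = 729 × 1.813 = 1322 mol.
N₂ fed = 1322 × 79/21 = 4972 mol.
Fuel reacted = 0.992 × 243 → ξ = 241.1 mol.
Outlet (n = n₀ + ν ξ):
  C₂H₄: 243 − 1(241.1) = 1.944
  O₂: 1322 − 3(241.1) = 598.5
  N₂: 4972 (inert)
  CO₂: 0 + 2(241.1) = 482.1
  H₂O: 0 + 2(241.1) = 482.1
Total out = 6537 mol; y_N₂ = 4972 / 6537 = 0.7606.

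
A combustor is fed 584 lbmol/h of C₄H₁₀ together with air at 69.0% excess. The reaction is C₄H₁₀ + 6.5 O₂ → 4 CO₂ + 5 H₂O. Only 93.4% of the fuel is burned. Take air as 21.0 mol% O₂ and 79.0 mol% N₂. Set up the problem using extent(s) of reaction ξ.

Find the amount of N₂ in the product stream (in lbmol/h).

Stoichiometric O₂ = 6.5 × 584 = 3796 lbmol/h; O₂ fed = 3796 × 1.690 = 6415 lbmol/h.
N₂ fed = 6415 × 79/21 = 24130 lbmol/h.
Fuel reacted = 0.934 × 584 → ξ = 545.5 lbmol/h.
Outlet (n = n₀ + ν ξ):
  C₄H₁₀: 584 − 1(545.5) = 38.54
  O₂: 6415 − 6.5(545.5) = 2870
  N₂: 24130 (inert)
  CO₂: 0 + 4(545.5) = 2182
  H₂O: 0 + 5(545.5) = 2727

24100 lbmol/h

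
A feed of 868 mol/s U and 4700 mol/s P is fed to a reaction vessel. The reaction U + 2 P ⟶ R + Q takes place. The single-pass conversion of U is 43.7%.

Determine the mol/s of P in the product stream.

3940 mol/s

U reacted = 0.437 × 868 = 379.3 mol/s; ν_U = −1, so ξ = 379.3/1 = 379.3 mol/s.
Outlet amounts (n = n₀ + ν ξ):
  U: 868 − 1(379.3) = 488.7
  P: 4700 − 2(379.3) = 3941
  R: 0 + 1(379.3) = 379.3
  Q: 0 + 1(379.3) = 379.3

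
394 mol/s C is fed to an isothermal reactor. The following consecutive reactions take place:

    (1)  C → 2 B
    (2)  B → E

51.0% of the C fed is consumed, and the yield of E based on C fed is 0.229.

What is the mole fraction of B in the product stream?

0.524

Conversion of C: C consumed = 1ξ₁ = 0.51 × 394 → ξ₁ = 200.9 mol/s.
Yield of E: 1ξ₂ / 394 = 0.229 → ξ₂ = 90.23 mol/s.
Outlet amounts (n = n₀ + Σ ν·ξ):
  C: 394 − 1(200.9) = 193.1
  B: 0 + 2(200.9) − 1(90.23) = 311.7
  E: 0 + 1(90.23) = 90.23
Total out = 594.9 mol/s; y_B = 311.7 / 594.9 = 0.5238.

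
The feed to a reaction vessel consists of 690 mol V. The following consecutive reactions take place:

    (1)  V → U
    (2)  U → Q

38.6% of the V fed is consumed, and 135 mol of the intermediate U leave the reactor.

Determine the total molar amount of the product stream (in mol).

Conversion of V: V consumed = 1ξ₁ = 0.386 × 690 → ξ₁ = 266.3 mol.
U balance: n_U = 0 + 1ξ₁ − 1ξ₂ = 135 → ξ₂ = (1·266.3 − 135)/1 = 131.3 mol.
Outlet amounts (n = n₀ + Σ ν·ξ):
  V: 690 − 1(266.3) = 423.7
  U: 0 + 1(266.3) − 1(131.3) = 135
  Q: 0 + 1(131.3) = 131.3
Total out = 423.7 + 135 + 131.3 = 690 mol.

690 mol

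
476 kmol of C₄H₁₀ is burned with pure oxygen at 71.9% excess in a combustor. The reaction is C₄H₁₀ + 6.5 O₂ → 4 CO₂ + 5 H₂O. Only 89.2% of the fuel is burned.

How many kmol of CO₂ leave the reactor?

Stoichiometric O₂ = 6.5 × 476 = 3094 kmol; O₂ fed = 3094 × 1.719 = 5319 kmol.
Fuel reacted = 0.892 × 476 → ξ = 424.6 kmol.
Outlet (n = n₀ + ν ξ):
  C₄H₁₀: 476 − 1(424.6) = 51.41
  O₂: 5319 − 6.5(424.6) = 2559
  CO₂: 0 + 4(424.6) = 1698
  H₂O: 0 + 5(424.6) = 2123

1700 kmol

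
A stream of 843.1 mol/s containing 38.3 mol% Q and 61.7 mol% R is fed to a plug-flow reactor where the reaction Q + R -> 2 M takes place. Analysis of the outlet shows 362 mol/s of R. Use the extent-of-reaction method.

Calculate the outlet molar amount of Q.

165 mol/s

For R: n = n₀ − 1ξ → 362 = 520.2 − 1ξ, giving ξ = 158.2 mol/s.
Outlet amounts (n = n₀ + ν ξ):
  Q: 322.9 − 1(158.2) = 164.7
  R: 520.2 − 1(158.2) = 362
  M: 0 + 2(158.2) = 316.4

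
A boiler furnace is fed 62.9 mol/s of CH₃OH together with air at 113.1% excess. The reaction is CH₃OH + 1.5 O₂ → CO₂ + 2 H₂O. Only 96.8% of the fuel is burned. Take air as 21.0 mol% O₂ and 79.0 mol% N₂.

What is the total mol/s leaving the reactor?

1050 mol/s

Stoichiometric O₂ = 1.5 × 62.9 = 94.35 mol/s; O₂ fed = 94.35 × 2.131 = 201.1 mol/s.
N₂ fed = 201.1 × 79/21 = 756.4 mol/s.
Fuel reacted = 0.968 × 62.9 → ξ = 60.89 mol/s.
Outlet (n = n₀ + ν ξ):
  CH₃OH: 62.9 − 1(60.89) = 2.013
  O₂: 201.1 − 1.5(60.89) = 109.7
  N₂: 756.4 (inert)
  CO₂: 0 + 1(60.89) = 60.89
  H₂O: 0 + 2(60.89) = 121.8
Total out = 2.013 + 109.7 + 756.4 + 60.89 + 121.8 = 1051 mol/s.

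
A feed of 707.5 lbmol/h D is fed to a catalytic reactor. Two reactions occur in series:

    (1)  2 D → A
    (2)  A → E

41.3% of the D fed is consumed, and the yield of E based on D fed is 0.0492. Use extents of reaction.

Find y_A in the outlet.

Conversion of D: D consumed = 2ξ₁ = 0.413 × 707.5 → ξ₁ = 146.1 lbmol/h.
Yield of E: 1ξ₂ / 707.5 = 0.0492 → ξ₂ = 34.81 lbmol/h.
Outlet amounts (n = n₀ + Σ ν·ξ):
  D: 707.5 − 2(146.1) = 415.3
  A: 0 + 1(146.1) − 1(34.81) = 111.3
  E: 0 + 1(34.81) = 34.81
Total out = 561.4 lbmol/h; y_A = 111.3 / 561.4 = 0.1982.

0.198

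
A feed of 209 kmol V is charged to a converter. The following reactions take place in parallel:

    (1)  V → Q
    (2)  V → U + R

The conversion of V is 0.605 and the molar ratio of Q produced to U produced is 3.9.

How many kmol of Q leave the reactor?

101 kmol

Conversion of V: V consumed = 0.605 × 209 = 126.4 kmol = 1ξ₁ + 1ξ₂.
Selectivity: 1ξ₁ / (1ξ₂) = 3.9 → ξ₁ = 3.9 ξ₂.
Substitute: (1·3.9 + 1) ξ₂ = 126.4 → ξ₂ = 25.81 kmol, ξ₁ = 100.6 kmol.
Outlet amounts (n = n₀ + Σ ν·ξ):
  V: 209 − 1(100.6) − 1(25.81) = 82.56
  Q: 0 + 1(100.6) = 100.6
  U: 0 + 1(25.81) = 25.81
  R: 0 + 1(25.81) = 25.81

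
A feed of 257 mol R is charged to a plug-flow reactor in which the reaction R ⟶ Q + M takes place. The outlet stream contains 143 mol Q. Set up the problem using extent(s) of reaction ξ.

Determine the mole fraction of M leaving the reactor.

For Q: n = n₀ + 1ξ → 143 = 0 + 1ξ, giving ξ = 143 mol.
Outlet amounts (n = n₀ + ν ξ):
  R: 257 − 1(143) = 114
  Q: 0 + 1(143) = 143
  M: 0 + 1(143) = 143
Total out = 400 mol; y_M = 143 / 400 = 0.3575.

0.357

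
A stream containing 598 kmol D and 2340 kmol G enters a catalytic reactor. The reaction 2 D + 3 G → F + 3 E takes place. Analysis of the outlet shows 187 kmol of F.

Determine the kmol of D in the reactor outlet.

For F: n = n₀ + 1ξ → 187 = 0 + 1ξ, giving ξ = 187 kmol.
Outlet amounts (n = n₀ + ν ξ):
  D: 598 − 2(187) = 224
  G: 2340 − 3(187) = 1779
  F: 0 + 1(187) = 187
  E: 0 + 3(187) = 561

224 kmol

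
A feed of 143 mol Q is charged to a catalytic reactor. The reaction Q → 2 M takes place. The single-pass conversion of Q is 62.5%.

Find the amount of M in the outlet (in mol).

Q reacted = 0.625 × 143 = 89.38 mol; ν_Q = −1, so ξ = 89.38/1 = 89.38 mol.
Outlet amounts (n = n₀ + ν ξ):
  Q: 143 − 1(89.38) = 53.62
  M: 0 + 2(89.38) = 178.8

179 mol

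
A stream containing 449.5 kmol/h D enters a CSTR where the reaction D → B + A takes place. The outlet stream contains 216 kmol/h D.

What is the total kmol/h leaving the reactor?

For D: n = n₀ − 1ξ → 216 = 449.5 − 1ξ, giving ξ = 233.5 kmol/h.
Outlet amounts (n = n₀ + ν ξ):
  D: 449.5 − 1(233.5) = 216
  B: 0 + 1(233.5) = 233.5
  A: 0 + 1(233.5) = 233.5
Total out = 216 + 233.5 + 233.5 = 683 kmol/h.

683 kmol/h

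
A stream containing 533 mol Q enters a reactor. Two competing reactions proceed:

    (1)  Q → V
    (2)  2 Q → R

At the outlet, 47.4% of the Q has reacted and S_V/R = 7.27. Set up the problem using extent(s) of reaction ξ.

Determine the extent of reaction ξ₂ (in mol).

ξ₂ = 27.3 mol

Conversion of Q: Q consumed = 0.474 × 533 = 252.6 mol = 1ξ₁ + 2ξ₂.
Selectivity: 1ξ₁ / (1ξ₂) = 7.27 → ξ₁ = 7.27 ξ₂.
Substitute: (1·7.27 + 2) ξ₂ = 252.6 → ξ₂ = 27.25 mol, ξ₁ = 198.1 mol.
Outlet amounts (n = n₀ + Σ ν·ξ):
  Q: 533 − 1(198.1) − 2(27.25) = 280.4
  V: 0 + 1(198.1) = 198.1
  R: 0 + 1(27.25) = 27.25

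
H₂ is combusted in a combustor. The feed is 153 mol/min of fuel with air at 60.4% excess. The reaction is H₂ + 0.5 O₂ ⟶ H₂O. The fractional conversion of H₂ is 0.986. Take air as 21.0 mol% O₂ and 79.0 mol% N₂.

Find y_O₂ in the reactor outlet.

Stoichiometric O₂ = 0.5 × 153 = 76.5 mol/min; O₂ fed = 76.5 × 1.604 = 122.7 mol/min.
N₂ fed = 122.7 × 79/21 = 461.6 mol/min.
Fuel reacted = 0.986 × 153 → ξ = 150.9 mol/min.
Outlet (n = n₀ + ν ξ):
  H₂: 153 − 1(150.9) = 2.142
  O₂: 122.7 − 0.5(150.9) = 47.28
  N₂: 461.6 (inert)
  H₂O: 0 + 1(150.9) = 150.9
Total out = 661.9 mol/min; y_O₂ = 47.28 / 661.9 = 0.07143.

0.0714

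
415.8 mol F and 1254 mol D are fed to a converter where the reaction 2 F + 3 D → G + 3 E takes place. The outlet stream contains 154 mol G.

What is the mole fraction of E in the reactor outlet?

For G: n = n₀ + 1ξ → 154 = 0 + 1ξ, giving ξ = 154 mol.
Outlet amounts (n = n₀ + ν ξ):
  F: 415.8 − 2(154) = 107.8
  D: 1254 − 3(154) = 792
  G: 0 + 1(154) = 154
  E: 0 + 3(154) = 462
Total out = 1516 mol; y_E = 462 / 1516 = 0.3048.

0.305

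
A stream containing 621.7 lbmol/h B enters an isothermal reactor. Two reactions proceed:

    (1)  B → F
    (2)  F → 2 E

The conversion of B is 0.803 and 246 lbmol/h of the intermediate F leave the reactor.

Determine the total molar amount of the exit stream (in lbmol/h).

Conversion of B: B consumed = 1ξ₁ = 0.803 × 621.7 → ξ₁ = 499.2 lbmol/h.
F balance: n_F = 0 + 1ξ₁ − 1ξ₂ = 246 → ξ₂ = (1·499.2 − 246)/1 = 253.2 lbmol/h.
Outlet amounts (n = n₀ + Σ ν·ξ):
  B: 621.7 − 1(499.2) = 122.5
  F: 0 + 1(499.2) − 1(253.2) = 246
  E: 0 + 2(253.2) = 506.5
Total out = 122.5 + 246 + 506.5 = 874.9 lbmol/h.

875 lbmol/h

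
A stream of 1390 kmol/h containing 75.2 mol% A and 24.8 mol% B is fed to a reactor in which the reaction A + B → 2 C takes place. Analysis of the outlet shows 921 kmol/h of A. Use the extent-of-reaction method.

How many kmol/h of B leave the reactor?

220 kmol/h

For A: n = n₀ − 1ξ → 921 = 1045 − 1ξ, giving ξ = 124.3 kmol/h.
Outlet amounts (n = n₀ + ν ξ):
  A: 1045 − 1(124.3) = 921
  B: 344.7 − 1(124.3) = 220.4
  C: 0 + 2(124.3) = 248.6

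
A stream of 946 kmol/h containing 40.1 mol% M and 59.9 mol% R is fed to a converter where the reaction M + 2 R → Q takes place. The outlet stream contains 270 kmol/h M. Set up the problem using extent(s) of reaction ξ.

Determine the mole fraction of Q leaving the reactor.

0.15

For M: n = n₀ − 1ξ → 270 = 379.3 − 1ξ, giving ξ = 109.3 kmol/h.
Outlet amounts (n = n₀ + ν ξ):
  M: 379.3 − 1(109.3) = 270
  R: 566.7 − 2(109.3) = 348
  Q: 0 + 1(109.3) = 109.3
Total out = 727.3 kmol/h; y_Q = 109.3 / 727.3 = 0.1503.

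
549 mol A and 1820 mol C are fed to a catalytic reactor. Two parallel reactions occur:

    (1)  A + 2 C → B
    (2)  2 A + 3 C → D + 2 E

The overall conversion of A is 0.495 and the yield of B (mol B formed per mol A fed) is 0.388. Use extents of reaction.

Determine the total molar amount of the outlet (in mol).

Yield of B: 1ξ₁ / 549 = 0.388 → ξ₁ = 213 mol.
Conversion of A: 1ξ₁ + 2ξ₂ = 0.495 × 549 = 271.8 → ξ₂ = 29.37 mol.
Outlet amounts (n = n₀ + Σ ν·ξ):
  A: 549 − 1(213) − 2(29.37) = 277.2
  C: 1820 − 2(213) − 3(29.37) = 1306
  B: 0 + 1(213) = 213
  D: 0 + 1(29.37) = 29.37
  E: 0 + 2(29.37) = 58.74
Total out = 277.2 + 1306 + 213 + 29.37 + 58.74 = 1884 mol.

1880 mol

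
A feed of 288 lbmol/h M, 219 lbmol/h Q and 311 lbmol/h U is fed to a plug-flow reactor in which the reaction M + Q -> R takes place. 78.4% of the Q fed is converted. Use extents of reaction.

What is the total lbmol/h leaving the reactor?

646 lbmol/h

Q reacted = 0.784 × 219 = 171.7 lbmol/h; ν_Q = −1, so ξ = 171.7/1 = 171.7 lbmol/h.
Outlet amounts (n = n₀ + ν ξ):
  M: 288 − 1(171.7) = 116.3
  Q: 219 − 1(171.7) = 47.3
  R: 0 + 1(171.7) = 171.7
  U: 311 (inert)
Total out = 116.3 + 47.3 + 171.7 + 311 = 646.3 lbmol/h.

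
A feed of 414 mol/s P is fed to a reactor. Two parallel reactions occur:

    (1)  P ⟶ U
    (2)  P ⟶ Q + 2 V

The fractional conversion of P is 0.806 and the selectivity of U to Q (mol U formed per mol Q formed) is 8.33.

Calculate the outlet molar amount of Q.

35.8 mol/s

Conversion of P: P consumed = 0.806 × 414 = 333.7 mol/s = 1ξ₁ + 1ξ₂.
Selectivity: 1ξ₁ / (1ξ₂) = 8.33 → ξ₁ = 8.33 ξ₂.
Substitute: (1·8.33 + 1) ξ₂ = 333.7 → ξ₂ = 35.76 mol/s, ξ₁ = 297.9 mol/s.
Outlet amounts (n = n₀ + Σ ν·ξ):
  P: 414 − 1(297.9) − 1(35.76) = 80.32
  U: 0 + 1(297.9) = 297.9
  Q: 0 + 1(35.76) = 35.76
  V: 0 + 2(35.76) = 71.53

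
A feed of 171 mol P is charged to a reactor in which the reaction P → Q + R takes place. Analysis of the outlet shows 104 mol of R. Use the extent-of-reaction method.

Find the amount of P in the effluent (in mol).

67 mol

For R: n = n₀ + 1ξ → 104 = 0 + 1ξ, giving ξ = 104 mol.
Outlet amounts (n = n₀ + ν ξ):
  P: 171 − 1(104) = 67
  Q: 0 + 1(104) = 104
  R: 0 + 1(104) = 104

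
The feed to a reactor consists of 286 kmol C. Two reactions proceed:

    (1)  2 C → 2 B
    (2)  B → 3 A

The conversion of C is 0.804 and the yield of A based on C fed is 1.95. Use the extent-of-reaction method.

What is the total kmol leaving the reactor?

658 kmol

Conversion of C: C consumed = 2ξ₁ = 0.804 × 286 → ξ₁ = 115 kmol.
Yield of A: 3ξ₂ / 286 = 1.95 → ξ₂ = 185.9 kmol.
Outlet amounts (n = n₀ + Σ ν·ξ):
  C: 286 − 2(115) = 56.06
  B: 0 + 2(115) − 1(185.9) = 44.04
  A: 0 + 3(185.9) = 557.7
Total out = 56.06 + 44.04 + 557.7 = 657.8 kmol.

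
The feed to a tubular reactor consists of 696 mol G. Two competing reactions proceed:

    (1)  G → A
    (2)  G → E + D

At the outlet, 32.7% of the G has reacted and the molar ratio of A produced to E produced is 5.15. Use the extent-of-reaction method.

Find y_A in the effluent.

Conversion of G: G consumed = 0.327 × 696 = 227.6 mol = 1ξ₁ + 1ξ₂.
Selectivity: 1ξ₁ / (1ξ₂) = 5.15 → ξ₁ = 5.15 ξ₂.
Substitute: (1·5.15 + 1) ξ₂ = 227.6 → ξ₂ = 37.01 mol, ξ₁ = 190.6 mol.
Outlet amounts (n = n₀ + Σ ν·ξ):
  G: 696 − 1(190.6) − 1(37.01) = 468.4
  A: 0 + 1(190.6) = 190.6
  E: 0 + 1(37.01) = 37.01
  D: 0 + 1(37.01) = 37.01
Total out = 733 mol; y_A = 190.6 / 733 = 0.26.

0.26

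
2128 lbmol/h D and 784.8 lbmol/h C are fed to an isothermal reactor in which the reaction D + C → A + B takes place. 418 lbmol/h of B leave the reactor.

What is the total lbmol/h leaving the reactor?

2910 lbmol/h

For B: n = n₀ + 1ξ → 418 = 0 + 1ξ, giving ξ = 418 lbmol/h.
Outlet amounts (n = n₀ + ν ξ):
  D: 2128 − 1(418) = 1710
  C: 784.8 − 1(418) = 366.8
  A: 0 + 1(418) = 418
  B: 0 + 1(418) = 418
Total out = 1710 + 366.8 + 418 + 418 = 2913 lbmol/h.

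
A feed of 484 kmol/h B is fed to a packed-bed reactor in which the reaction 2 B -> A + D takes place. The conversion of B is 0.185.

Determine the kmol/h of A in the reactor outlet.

B reacted = 0.185 × 484 = 89.54 kmol/h; ν_B = −2, so ξ = 89.54/2 = 44.77 kmol/h.
Outlet amounts (n = n₀ + ν ξ):
  B: 484 − 2(44.77) = 394.5
  A: 0 + 1(44.77) = 44.77
  D: 0 + 1(44.77) = 44.77

44.8 kmol/h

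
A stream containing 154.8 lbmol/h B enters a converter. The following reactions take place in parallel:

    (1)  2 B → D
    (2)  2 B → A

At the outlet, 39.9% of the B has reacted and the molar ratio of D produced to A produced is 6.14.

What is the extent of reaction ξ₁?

ξ₁ = 26.6 lbmol/h

Conversion of B: B consumed = 0.399 × 154.8 = 61.77 lbmol/h = 2ξ₁ + 2ξ₂.
Selectivity: 1ξ₁ / (1ξ₂) = 6.14 → ξ₁ = 6.14 ξ₂.
Substitute: (2·6.14 + 2) ξ₂ = 61.77 → ξ₂ = 4.325 lbmol/h, ξ₁ = 26.56 lbmol/h.
Outlet amounts (n = n₀ + Σ ν·ξ):
  B: 154.8 − 2(26.56) − 2(4.325) = 93.03
  D: 0 + 1(26.56) = 26.56
  A: 0 + 1(4.325) = 4.325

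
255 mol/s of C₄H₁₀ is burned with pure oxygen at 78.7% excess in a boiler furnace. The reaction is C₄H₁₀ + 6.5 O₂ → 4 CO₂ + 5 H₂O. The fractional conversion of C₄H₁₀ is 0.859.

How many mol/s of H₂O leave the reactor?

1100 mol/s

Stoichiometric O₂ = 6.5 × 255 = 1658 mol/s; O₂ fed = 1658 × 1.787 = 2962 mol/s.
Fuel reacted = 0.859 × 255 → ξ = 219 mol/s.
Outlet (n = n₀ + ν ξ):
  C₄H₁₀: 255 − 1(219) = 35.96
  O₂: 2962 − 6.5(219) = 1538
  CO₂: 0 + 4(219) = 876.2
  H₂O: 0 + 5(219) = 1095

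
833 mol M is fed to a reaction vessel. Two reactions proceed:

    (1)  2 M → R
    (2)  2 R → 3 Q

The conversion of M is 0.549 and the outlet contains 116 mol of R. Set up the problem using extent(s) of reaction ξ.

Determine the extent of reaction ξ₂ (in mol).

Conversion of M: M consumed = 2ξ₁ = 0.549 × 833 → ξ₁ = 228.7 mol.
R balance: n_R = 0 + 1ξ₁ − 2ξ₂ = 116 → ξ₂ = (1·228.7 − 116)/2 = 56.33 mol.
Outlet amounts (n = n₀ + Σ ν·ξ):
  M: 833 − 2(228.7) = 375.7
  R: 0 + 1(228.7) − 2(56.33) = 116
  Q: 0 + 3(56.33) = 169

ξ₂ = 56.3 mol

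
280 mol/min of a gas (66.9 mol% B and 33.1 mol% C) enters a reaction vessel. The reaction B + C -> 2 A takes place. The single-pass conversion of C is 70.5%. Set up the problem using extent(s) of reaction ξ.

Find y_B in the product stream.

0.436

C reacted = 0.705 × 92.68 = 65.34 mol/min; ν_C = −1, so ξ = 65.34/1 = 65.34 mol/min.
Outlet amounts (n = n₀ + ν ξ):
  B: 187.3 − 1(65.34) = 122
  C: 92.68 − 1(65.34) = 27.34
  A: 0 + 2(65.34) = 130.7
Total out = 280 mol/min; y_B = 122 / 280 = 0.4356.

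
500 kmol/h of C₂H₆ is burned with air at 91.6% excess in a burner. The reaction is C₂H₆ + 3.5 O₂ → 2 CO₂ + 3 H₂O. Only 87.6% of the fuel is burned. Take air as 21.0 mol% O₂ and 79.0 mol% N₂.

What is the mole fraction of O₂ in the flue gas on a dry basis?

0.118

Stoichiometric O₂ = 3.5 × 500 = 1750 kmol/h; O₂ fed = 1750 × 1.916 = 3353 kmol/h.
N₂ fed = 3353 × 79/21 = 12610 kmol/h.
Fuel reacted = 0.876 × 500 → ξ = 438 kmol/h.
Outlet (n = n₀ + ν ξ):
  C₂H₆: 500 − 1(438) = 62
  O₂: 3353 − 3.5(438) = 1820
  N₂: 12610 (inert)
  CO₂: 0 + 2(438) = 876
  H₂O: 0 + 3(438) = 1314
Dry total = 15370 kmol/h; y_O₂ (dry) = 1820 / 15370 = 0.1184.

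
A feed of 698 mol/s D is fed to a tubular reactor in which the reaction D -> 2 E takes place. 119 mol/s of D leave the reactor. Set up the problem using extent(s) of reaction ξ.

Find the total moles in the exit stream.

For D: n = n₀ − 1ξ → 119 = 698 − 1ξ, giving ξ = 579 mol/s.
Outlet amounts (n = n₀ + ν ξ):
  D: 698 − 1(579) = 119
  E: 0 + 2(579) = 1158
Total out = 119 + 1158 = 1277 mol/s.

1280 mol/s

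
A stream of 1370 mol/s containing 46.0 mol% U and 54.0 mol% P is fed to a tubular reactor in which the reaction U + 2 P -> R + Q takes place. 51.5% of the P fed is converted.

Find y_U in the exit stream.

0.373

P reacted = 0.515 × 739.8 = 381 mol/s; ν_P = −2, so ξ = 381/2 = 190.5 mol/s.
Outlet amounts (n = n₀ + ν ξ):
  U: 630.2 − 1(190.5) = 439.7
  P: 739.8 − 2(190.5) = 358.8
  R: 0 + 1(190.5) = 190.5
  Q: 0 + 1(190.5) = 190.5
Total out = 1180 mol/s; y_U = 439.7 / 1180 = 0.3728.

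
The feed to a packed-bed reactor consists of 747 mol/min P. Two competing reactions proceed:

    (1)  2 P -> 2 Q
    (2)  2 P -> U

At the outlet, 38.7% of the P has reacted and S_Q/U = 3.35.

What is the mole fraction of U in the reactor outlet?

Conversion of P: P consumed = 0.387 × 747 = 289.1 mol/min = 2ξ₁ + 2ξ₂.
Selectivity: 2ξ₁ / (1ξ₂) = 3.35 → ξ₁ = 1.675 ξ₂.
Substitute: (2·1.675 + 2) ξ₂ = 289.1 → ξ₂ = 54.04 mol/min, ξ₁ = 90.51 mol/min.
Outlet amounts (n = n₀ + Σ ν·ξ):
  P: 747 − 2(90.51) − 2(54.04) = 457.9
  Q: 0 + 2(90.51) = 181
  U: 0 + 1(54.04) = 54.04
Total out = 693 mol/min; y_U = 54.04 / 693 = 0.07798.

0.078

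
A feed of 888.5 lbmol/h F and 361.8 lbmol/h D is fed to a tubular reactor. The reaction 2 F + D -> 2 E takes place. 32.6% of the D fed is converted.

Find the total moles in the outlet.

D reacted = 0.326 × 361.8 = 117.9 lbmol/h; ν_D = −1, so ξ = 117.9/1 = 117.9 lbmol/h.
Outlet amounts (n = n₀ + ν ξ):
  F: 888.5 − 2(117.9) = 652.6
  D: 361.8 − 1(117.9) = 243.9
  E: 0 + 2(117.9) = 235.9
Total out = 652.6 + 243.9 + 235.9 = 1132 lbmol/h.

1130 lbmol/h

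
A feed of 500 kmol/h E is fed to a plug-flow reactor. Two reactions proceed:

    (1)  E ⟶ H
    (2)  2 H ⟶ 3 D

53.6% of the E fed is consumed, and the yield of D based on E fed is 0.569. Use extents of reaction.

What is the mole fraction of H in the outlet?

Conversion of E: E consumed = 1ξ₁ = 0.536 × 500 → ξ₁ = 268 kmol/h.
Yield of D: 3ξ₂ / 500 = 0.569 → ξ₂ = 94.83 kmol/h.
Outlet amounts (n = n₀ + Σ ν·ξ):
  E: 500 − 1(268) = 232
  H: 0 + 1(268) − 2(94.83) = 78.33
  D: 0 + 3(94.83) = 284.5
Total out = 594.8 kmol/h; y_H = 78.33 / 594.8 = 0.1317.

0.132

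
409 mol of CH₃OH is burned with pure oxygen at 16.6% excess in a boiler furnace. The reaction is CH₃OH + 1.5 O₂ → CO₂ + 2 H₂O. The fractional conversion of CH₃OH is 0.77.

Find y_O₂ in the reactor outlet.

Stoichiometric O₂ = 1.5 × 409 = 613.5 mol; O₂ fed = 613.5 × 1.166 = 715.3 mol.
Fuel reacted = 0.77 × 409 → ξ = 314.9 mol.
Outlet (n = n₀ + ν ξ):
  CH₃OH: 409 − 1(314.9) = 94.07
  O₂: 715.3 − 1.5(314.9) = 242.9
  CO₂: 0 + 1(314.9) = 314.9
  H₂O: 0 + 2(314.9) = 629.9
Total out = 1282 mol; y_O₂ = 242.9 / 1282 = 0.1895.

0.19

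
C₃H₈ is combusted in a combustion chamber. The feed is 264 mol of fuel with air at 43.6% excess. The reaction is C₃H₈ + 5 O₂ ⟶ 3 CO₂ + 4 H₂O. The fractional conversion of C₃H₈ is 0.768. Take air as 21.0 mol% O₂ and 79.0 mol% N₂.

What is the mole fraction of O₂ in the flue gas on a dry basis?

0.102

Stoichiometric O₂ = 5 × 264 = 1320 mol; O₂ fed = 1320 × 1.436 = 1896 mol.
N₂ fed = 1896 × 79/21 = 7131 mol.
Fuel reacted = 0.768 × 264 → ξ = 202.8 mol.
Outlet (n = n₀ + ν ξ):
  C₃H₈: 264 − 1(202.8) = 61.25
  O₂: 1896 − 5(202.8) = 881.8
  N₂: 7131 (inert)
  CO₂: 0 + 3(202.8) = 608.3
  H₂O: 0 + 4(202.8) = 811
Dry total = 8682 mol; y_O₂ (dry) = 881.8 / 8682 = 0.1016.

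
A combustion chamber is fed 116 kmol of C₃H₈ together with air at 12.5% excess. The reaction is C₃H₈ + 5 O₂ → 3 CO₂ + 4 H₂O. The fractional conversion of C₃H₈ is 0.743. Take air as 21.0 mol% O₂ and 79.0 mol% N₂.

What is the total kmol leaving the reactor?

Stoichiometric O₂ = 5 × 116 = 580 kmol; O₂ fed = 580 × 1.125 = 652.5 kmol.
N₂ fed = 652.5 × 79/21 = 2455 kmol.
Fuel reacted = 0.743 × 116 → ξ = 86.19 kmol.
Outlet (n = n₀ + ν ξ):
  C₃H₈: 116 − 1(86.19) = 29.81
  O₂: 652.5 − 5(86.19) = 221.6
  N₂: 2455 (inert)
  CO₂: 0 + 3(86.19) = 258.6
  H₂O: 0 + 4(86.19) = 344.8
Total out = 29.81 + 221.6 + 2455 + 258.6 + 344.8 = 3309 kmol.

3310 kmol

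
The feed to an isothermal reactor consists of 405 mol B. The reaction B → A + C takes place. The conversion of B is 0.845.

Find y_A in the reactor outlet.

0.458

B reacted = 0.845 × 405 = 342.2 mol; ν_B = −1, so ξ = 342.2/1 = 342.2 mol.
Outlet amounts (n = n₀ + ν ξ):
  B: 405 − 1(342.2) = 62.78
  A: 0 + 1(342.2) = 342.2
  C: 0 + 1(342.2) = 342.2
Total out = 747.2 mol; y_A = 342.2 / 747.2 = 0.458.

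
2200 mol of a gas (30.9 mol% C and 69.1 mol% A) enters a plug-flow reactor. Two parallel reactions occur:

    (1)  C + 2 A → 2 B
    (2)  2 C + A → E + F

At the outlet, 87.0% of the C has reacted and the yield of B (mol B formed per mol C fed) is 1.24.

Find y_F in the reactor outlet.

Yield of B: 2ξ₁ / 679.8 = 1.24 → ξ₁ = 421.5 mol.
Conversion of C: 1ξ₁ + 2ξ₂ = 0.87 × 679.8 = 591.4 → ξ₂ = 84.97 mol.
Outlet amounts (n = n₀ + Σ ν·ξ):
  C: 679.8 − 1(421.5) − 2(84.97) = 88.37
  A: 1520 − 2(421.5) − 1(84.97) = 592.3
  B: 0 + 2(421.5) = 843
  E: 0 + 1(84.97) = 84.97
  F: 0 + 1(84.97) = 84.97
Total out = 1694 mol; y_F = 84.97 / 1694 = 0.05018.

0.0502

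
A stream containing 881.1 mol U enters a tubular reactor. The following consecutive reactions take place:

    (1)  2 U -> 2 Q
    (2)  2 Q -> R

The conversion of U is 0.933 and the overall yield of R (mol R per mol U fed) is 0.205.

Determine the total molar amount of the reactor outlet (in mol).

700 mol

Conversion of U: U consumed = 2ξ₁ = 0.933 × 881.1 → ξ₁ = 411 mol.
Yield of R: 1ξ₂ / 881.1 = 0.205 → ξ₂ = 180.6 mol.
Outlet amounts (n = n₀ + Σ ν·ξ):
  U: 881.1 − 2(411) = 59.03
  Q: 0 + 2(411) − 2(180.6) = 460.8
  R: 0 + 1(180.6) = 180.6
Total out = 59.03 + 460.8 + 180.6 = 700.5 mol.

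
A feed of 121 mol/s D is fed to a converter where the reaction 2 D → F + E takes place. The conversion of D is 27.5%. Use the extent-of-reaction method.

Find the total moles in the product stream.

D reacted = 0.275 × 121 = 33.28 mol/s; ν_D = −2, so ξ = 33.28/2 = 16.64 mol/s.
Outlet amounts (n = n₀ + ν ξ):
  D: 121 − 2(16.64) = 87.72
  F: 0 + 1(16.64) = 16.64
  E: 0 + 1(16.64) = 16.64
Total out = 87.72 + 16.64 + 16.64 = 121 mol/s.

121 mol/s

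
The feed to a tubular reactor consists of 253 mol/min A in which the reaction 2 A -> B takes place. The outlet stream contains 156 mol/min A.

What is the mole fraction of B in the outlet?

0.237

For A: n = n₀ − 2ξ → 156 = 253 − 2ξ, giving ξ = 48.5 mol/min.
Outlet amounts (n = n₀ + ν ξ):
  A: 253 − 2(48.5) = 156
  B: 0 + 1(48.5) = 48.5
Total out = 204.5 mol/min; y_B = 48.5 / 204.5 = 0.2372.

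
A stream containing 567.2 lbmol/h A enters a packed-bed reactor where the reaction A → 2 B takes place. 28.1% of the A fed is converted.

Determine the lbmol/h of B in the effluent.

319 lbmol/h

A reacted = 0.281 × 567.2 = 159.4 lbmol/h; ν_A = −1, so ξ = 159.4/1 = 159.4 lbmol/h.
Outlet amounts (n = n₀ + ν ξ):
  A: 567.2 − 1(159.4) = 407.8
  B: 0 + 2(159.4) = 318.8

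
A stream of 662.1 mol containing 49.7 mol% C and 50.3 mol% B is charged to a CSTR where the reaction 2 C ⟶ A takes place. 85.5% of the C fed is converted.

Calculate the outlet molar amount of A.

C reacted = 0.855 × 329.1 = 281.3 mol; ν_C = −2, so ξ = 281.3/2 = 140.7 mol.
Outlet amounts (n = n₀ + ν ξ):
  C: 329.1 − 2(140.7) = 47.71
  A: 0 + 1(140.7) = 140.7
  B: 333 (inert)

141 mol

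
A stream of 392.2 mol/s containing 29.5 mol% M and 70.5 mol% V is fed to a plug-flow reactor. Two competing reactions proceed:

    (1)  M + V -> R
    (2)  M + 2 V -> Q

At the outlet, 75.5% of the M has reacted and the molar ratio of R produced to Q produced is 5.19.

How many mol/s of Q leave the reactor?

14.1 mol/s

Conversion of M: M consumed = 0.755 × 115.7 = 87.35 mol/s = 1ξ₁ + 1ξ₂.
Selectivity: 1ξ₁ / (1ξ₂) = 5.19 → ξ₁ = 5.19 ξ₂.
Substitute: (1·5.19 + 1) ξ₂ = 87.35 → ξ₂ = 14.11 mol/s, ξ₁ = 73.24 mol/s.
Outlet amounts (n = n₀ + Σ ν·ξ):
  M: 115.7 − 1(73.24) − 1(14.11) = 28.35
  V: 276.5 − 1(73.24) − 2(14.11) = 175
  R: 0 + 1(73.24) = 73.24
  Q: 0 + 1(14.11) = 14.11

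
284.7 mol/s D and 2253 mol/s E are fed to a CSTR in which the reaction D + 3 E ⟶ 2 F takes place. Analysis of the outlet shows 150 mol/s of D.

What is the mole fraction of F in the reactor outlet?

0.119

For D: n = n₀ − 1ξ → 150 = 284.7 − 1ξ, giving ξ = 134.7 mol/s.
Outlet amounts (n = n₀ + ν ξ):
  D: 284.7 − 1(134.7) = 150
  E: 2253 − 3(134.7) = 1849
  F: 0 + 2(134.7) = 269.4
Total out = 2268 mol/s; y_F = 269.4 / 2268 = 0.1188.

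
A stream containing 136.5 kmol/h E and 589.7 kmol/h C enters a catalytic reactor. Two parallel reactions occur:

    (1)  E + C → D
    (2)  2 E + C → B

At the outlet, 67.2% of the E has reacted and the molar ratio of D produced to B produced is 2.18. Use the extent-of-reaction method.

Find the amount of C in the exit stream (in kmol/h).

520 kmol/h

Conversion of E: E consumed = 0.672 × 136.5 = 91.73 kmol/h = 1ξ₁ + 2ξ₂.
Selectivity: 1ξ₁ / (1ξ₂) = 2.18 → ξ₁ = 2.18 ξ₂.
Substitute: (1·2.18 + 2) ξ₂ = 91.73 → ξ₂ = 21.94 kmol/h, ξ₁ = 47.84 kmol/h.
Outlet amounts (n = n₀ + Σ ν·ξ):
  E: 136.5 − 1(47.84) − 2(21.94) = 44.77
  C: 589.7 − 1(47.84) − 1(21.94) = 519.9
  D: 0 + 1(47.84) = 47.84
  B: 0 + 1(21.94) = 21.94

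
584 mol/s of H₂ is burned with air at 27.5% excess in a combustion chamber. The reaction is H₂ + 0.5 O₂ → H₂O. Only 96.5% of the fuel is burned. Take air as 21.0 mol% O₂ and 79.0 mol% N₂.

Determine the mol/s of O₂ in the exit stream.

90.5 mol/s

Stoichiometric O₂ = 0.5 × 584 = 292 mol/s; O₂ fed = 292 × 1.275 = 372.3 mol/s.
N₂ fed = 372.3 × 79/21 = 1401 mol/s.
Fuel reacted = 0.965 × 584 → ξ = 563.6 mol/s.
Outlet (n = n₀ + ν ξ):
  H₂: 584 − 1(563.6) = 20.44
  O₂: 372.3 − 0.5(563.6) = 90.52
  N₂: 1401 (inert)
  H₂O: 0 + 1(563.6) = 563.6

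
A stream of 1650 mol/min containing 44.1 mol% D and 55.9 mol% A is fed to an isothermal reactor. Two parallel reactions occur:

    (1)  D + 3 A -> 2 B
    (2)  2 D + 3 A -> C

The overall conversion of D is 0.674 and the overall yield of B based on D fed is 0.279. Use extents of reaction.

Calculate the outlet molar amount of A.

34.4 mol/min

Yield of B: 2ξ₁ / 727.6 = 0.279 → ξ₁ = 101.5 mol/min.
Conversion of D: 1ξ₁ + 2ξ₂ = 0.674 × 727.6 = 490.4 → ξ₂ = 194.5 mol/min.
Outlet amounts (n = n₀ + Σ ν·ξ):
  D: 727.6 − 1(101.5) − 2(194.5) = 237.2
  A: 922.4 − 3(101.5) − 3(194.5) = 34.44
  B: 0 + 2(101.5) = 203
  C: 0 + 1(194.5) = 194.5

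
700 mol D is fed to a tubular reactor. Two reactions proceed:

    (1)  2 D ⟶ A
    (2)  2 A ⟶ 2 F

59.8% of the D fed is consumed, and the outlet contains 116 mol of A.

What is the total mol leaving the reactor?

491 mol

Conversion of D: D consumed = 2ξ₁ = 0.598 × 700 → ξ₁ = 209.3 mol.
A balance: n_A = 0 + 1ξ₁ − 2ξ₂ = 116 → ξ₂ = (1·209.3 − 116)/2 = 46.65 mol.
Outlet amounts (n = n₀ + Σ ν·ξ):
  D: 700 − 2(209.3) = 281.4
  A: 0 + 1(209.3) − 2(46.65) = 116
  F: 0 + 2(46.65) = 93.3
Total out = 281.4 + 116 + 93.3 = 490.7 mol.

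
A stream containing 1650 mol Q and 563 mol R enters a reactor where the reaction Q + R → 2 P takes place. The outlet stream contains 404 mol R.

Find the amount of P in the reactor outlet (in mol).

For R: n = n₀ − 1ξ → 404 = 563 − 1ξ, giving ξ = 159 mol.
Outlet amounts (n = n₀ + ν ξ):
  Q: 1650 − 1(159) = 1491
  R: 563 − 1(159) = 404
  P: 0 + 2(159) = 318

318 mol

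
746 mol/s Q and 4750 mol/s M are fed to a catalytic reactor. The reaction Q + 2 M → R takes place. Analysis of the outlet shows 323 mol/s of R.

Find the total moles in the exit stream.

4850 mol/s

For R: n = n₀ + 1ξ → 323 = 0 + 1ξ, giving ξ = 323 mol/s.
Outlet amounts (n = n₀ + ν ξ):
  Q: 746 − 1(323) = 423
  M: 4750 − 2(323) = 4104
  R: 0 + 1(323) = 323
Total out = 423 + 4104 + 323 = 4850 mol/s.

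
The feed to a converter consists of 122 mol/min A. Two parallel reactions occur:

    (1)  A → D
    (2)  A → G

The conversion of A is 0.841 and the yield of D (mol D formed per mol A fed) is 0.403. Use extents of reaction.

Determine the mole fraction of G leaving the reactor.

0.438

Yield of D: 1ξ₁ / 122 = 0.403 → ξ₁ = 49.17 mol/min.
Conversion of A: 1ξ₁ + 1ξ₂ = 0.841 × 122 = 102.6 → ξ₂ = 53.44 mol/min.
Outlet amounts (n = n₀ + Σ ν·ξ):
  A: 122 − 1(49.17) − 1(53.44) = 19.4
  D: 0 + 1(49.17) = 49.17
  G: 0 + 1(53.44) = 53.44
Total out = 122 mol/min; y_G = 53.44 / 122 = 0.438.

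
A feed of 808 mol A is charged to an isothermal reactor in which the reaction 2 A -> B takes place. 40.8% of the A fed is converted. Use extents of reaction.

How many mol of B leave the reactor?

A reacted = 0.408 × 808 = 329.7 mol; ν_A = −2, so ξ = 329.7/2 = 164.8 mol.
Outlet amounts (n = n₀ + ν ξ):
  A: 808 − 2(164.8) = 478.3
  B: 0 + 1(164.8) = 164.8

165 mol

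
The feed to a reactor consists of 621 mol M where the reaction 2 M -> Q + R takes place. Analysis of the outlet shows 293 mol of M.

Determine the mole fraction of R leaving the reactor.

For M: n = n₀ − 2ξ → 293 = 621 − 2ξ, giving ξ = 164 mol.
Outlet amounts (n = n₀ + ν ξ):
  M: 621 − 2(164) = 293
  Q: 0 + 1(164) = 164
  R: 0 + 1(164) = 164
Total out = 621 mol; y_R = 164 / 621 = 0.2641.

0.264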